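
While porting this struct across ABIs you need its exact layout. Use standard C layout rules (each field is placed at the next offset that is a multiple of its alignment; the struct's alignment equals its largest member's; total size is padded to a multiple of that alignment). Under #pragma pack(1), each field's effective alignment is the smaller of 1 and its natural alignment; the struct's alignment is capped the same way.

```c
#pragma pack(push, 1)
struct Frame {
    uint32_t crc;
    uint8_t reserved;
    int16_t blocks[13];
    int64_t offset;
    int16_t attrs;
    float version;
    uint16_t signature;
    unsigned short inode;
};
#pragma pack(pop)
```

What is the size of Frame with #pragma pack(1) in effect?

49

@0: crc [4B, align 1] → 4
@4: reserved [1B, align 1] → 5
@5: blocks [26B, align 1] → 31
@31: offset [8B, align 1] → 39
@39: attrs [2B, align 1] → 41
@41: version [4B, align 1] → 45
@45: signature [2B, align 1] → 47
@47: inode [2B, align 1] → 49
size 49, align 1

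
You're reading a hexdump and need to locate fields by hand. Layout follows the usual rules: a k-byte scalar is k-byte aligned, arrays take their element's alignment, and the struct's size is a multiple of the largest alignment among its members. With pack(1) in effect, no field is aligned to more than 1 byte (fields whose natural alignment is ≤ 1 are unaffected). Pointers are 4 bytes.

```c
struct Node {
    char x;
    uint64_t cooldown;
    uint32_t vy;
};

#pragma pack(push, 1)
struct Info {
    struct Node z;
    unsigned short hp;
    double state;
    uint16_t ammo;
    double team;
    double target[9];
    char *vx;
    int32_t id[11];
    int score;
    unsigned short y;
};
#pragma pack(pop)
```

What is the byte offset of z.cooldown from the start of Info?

Node: 0..1  x  (1B, 1-aligned); 1..8  -- padding (7B); 8..16  cooldown  (8B, 8-aligned); 16..20  vy  (4B, 4-aligned); 20..24  -- tail padding (4B); sizeof = 24, alignof = 8
0..24  z  (24B, 1-aligned)
within Node: cooldown at 8
0 + 8 = 8

8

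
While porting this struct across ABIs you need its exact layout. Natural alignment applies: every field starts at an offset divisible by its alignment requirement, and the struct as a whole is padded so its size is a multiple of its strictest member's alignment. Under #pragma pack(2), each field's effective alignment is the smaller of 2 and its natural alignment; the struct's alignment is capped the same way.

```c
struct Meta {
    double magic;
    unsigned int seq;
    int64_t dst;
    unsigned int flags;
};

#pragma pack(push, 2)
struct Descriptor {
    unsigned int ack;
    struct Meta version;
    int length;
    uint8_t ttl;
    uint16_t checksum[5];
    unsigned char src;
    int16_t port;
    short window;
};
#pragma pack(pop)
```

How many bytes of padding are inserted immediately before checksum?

1

Meta: magic at 0 (size 8, align 8) → ends 8; seq at 8 (size 4, align 4) → ends 12; pad 4 to align 8 for dst; dst at 16 (size 8, align 8) → ends 24; flags at 24 (size 4, align 4) → ends 28; tail pad 4 to reach multiple of 8; total 32 bytes, alignment 8
ack at 0 (size 4, align 2) → ends 4
version at 4 (size 32, align 2) → ends 36
length at 36 (size 4, align 2) → ends 40
ttl at 40 (size 1, align 1) → ends 41
pad 1 to align 2 for checksum
checksum at 42 (size 10, align 2) → ends 52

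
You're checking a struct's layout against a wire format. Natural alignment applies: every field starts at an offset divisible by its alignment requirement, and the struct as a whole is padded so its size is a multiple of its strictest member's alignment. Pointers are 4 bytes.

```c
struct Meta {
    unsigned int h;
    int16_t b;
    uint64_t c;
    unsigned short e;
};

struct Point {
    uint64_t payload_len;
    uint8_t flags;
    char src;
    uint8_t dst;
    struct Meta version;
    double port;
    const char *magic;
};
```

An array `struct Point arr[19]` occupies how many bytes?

1064

Meta: h at 0 (size 4, align 4) → ends 4; b at 4 (size 2, align 2) → ends 6; pad 2 to align 8 for c; c at 8 (size 8, align 8) → ends 16; e at 16 (size 2, align 2) → ends 18; tail pad 6 to reach multiple of 8; total 24 bytes, alignment 8
payload_len at 0 (size 8, align 8) → ends 8
flags at 8 (size 1, align 1) → ends 9
src at 9 (size 1, align 1) → ends 10
dst at 10 (size 1, align 1) → ends 11
pad 5 to align 8 for version
version at 16 (size 24, align 8) → ends 40
port at 40 (size 8, align 8) → ends 48
magic at 48 (size 4, align 4) → ends 52
tail pad 4 to reach multiple of 8
total 56 bytes, alignment 8
array of 19: 19 × 56 = 1064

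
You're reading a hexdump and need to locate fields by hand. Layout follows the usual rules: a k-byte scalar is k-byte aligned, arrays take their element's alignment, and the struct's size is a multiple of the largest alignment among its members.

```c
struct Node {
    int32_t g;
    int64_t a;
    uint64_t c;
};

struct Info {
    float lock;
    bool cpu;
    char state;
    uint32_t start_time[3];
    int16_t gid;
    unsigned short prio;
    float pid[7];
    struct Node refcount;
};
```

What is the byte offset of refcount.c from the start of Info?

72

Node: @0: g [4B, align 4] → 4; +4 pad (align 8); @8: a [8B, align 8] → 16; @16: c [8B, align 8] → 24; size 24, align 8
@0: lock [4B, align 4] → 4
@4: cpu [1B, align 1] → 5
@5: state [1B, align 1] → 6
+2 pad (align 4)
@8: start_time [12B, align 4] → 20
@20: gid [2B, align 2] → 22
@22: prio [2B, align 2] → 24
@24: pid [28B, align 4] → 52
+4 pad (align 8)
@56: refcount [24B, align 8] → 80
within Node: c at 16
56 + 16 = 72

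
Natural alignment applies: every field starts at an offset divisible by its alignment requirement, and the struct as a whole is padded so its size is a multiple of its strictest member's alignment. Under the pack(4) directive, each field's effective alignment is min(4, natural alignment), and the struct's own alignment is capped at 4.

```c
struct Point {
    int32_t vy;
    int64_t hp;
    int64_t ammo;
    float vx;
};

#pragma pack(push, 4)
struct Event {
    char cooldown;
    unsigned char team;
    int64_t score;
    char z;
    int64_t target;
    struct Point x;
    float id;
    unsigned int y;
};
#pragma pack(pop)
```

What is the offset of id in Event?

Point: 0..4  vy  (4B, 4-aligned); 4..8  -- padding (4B); 8..16  hp  (8B, 8-aligned); 16..24  ammo  (8B, 8-aligned); 24..28  vx  (4B, 4-aligned); 28..32  -- tail padding (4B); sizeof = 32, alignof = 8
0..1  cooldown  (1B, 1-aligned)
1..2  team  (1B, 1-aligned)
2..4  -- padding (2B)
4..12  score  (8B, 4-aligned)
12..13  z  (1B, 1-aligned)
13..16  -- padding (3B)
16..24  target  (8B, 4-aligned)
24..56  x  (32B, 4-aligned)
56..60  id  (4B, 4-aligned)

56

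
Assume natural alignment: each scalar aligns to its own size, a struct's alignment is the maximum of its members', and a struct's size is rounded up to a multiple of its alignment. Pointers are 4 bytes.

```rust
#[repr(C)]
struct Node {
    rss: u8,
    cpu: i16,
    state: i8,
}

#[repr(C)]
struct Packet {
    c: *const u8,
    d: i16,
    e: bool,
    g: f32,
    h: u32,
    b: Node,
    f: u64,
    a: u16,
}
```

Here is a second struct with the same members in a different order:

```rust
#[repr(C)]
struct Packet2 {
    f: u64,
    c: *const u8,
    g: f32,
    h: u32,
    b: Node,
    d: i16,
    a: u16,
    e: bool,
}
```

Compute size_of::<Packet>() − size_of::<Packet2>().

Node: rss at 0 (size 1, align 1) → ends 1; pad 1 to align 2 for cpu; cpu at 2 (size 2, align 2) → ends 4; state at 4 (size 1, align 1) → ends 5; tail pad 1 to reach multiple of 2; total 6 bytes, alignment 2
c at 0 (size 4, align 4) → ends 4
d at 4 (size 2, align 2) → ends 6
e at 6 (size 1, align 1) → ends 7
pad 1 to align 4 for g
g at 8 (size 4, align 4) → ends 12
h at 12 (size 4, align 4) → ends 16
b at 16 (size 6, align 2) → ends 22
pad 2 to align 8 for f
f at 24 (size 8, align 8) → ends 32
a at 32 (size 2, align 2) → ends 34
tail pad 6 to reach multiple of 8
total 40 bytes, alignment 8
— Packet2 —
f at 0 (size 8, align 8) → ends 8
c at 8 (size 4, align 4) → ends 12
g at 12 (size 4, align 4) → ends 16
h at 16 (size 4, align 4) → ends 20
b at 20 (size 6, align 2) → ends 26
d at 26 (size 2, align 2) → ends 28
a at 28 (size 2, align 2) → ends 30
e at 30 (size 1, align 1) → ends 31
tail pad 1 to reach multiple of 8
total 32 bytes, alignment 8
40 − 32 = 8

8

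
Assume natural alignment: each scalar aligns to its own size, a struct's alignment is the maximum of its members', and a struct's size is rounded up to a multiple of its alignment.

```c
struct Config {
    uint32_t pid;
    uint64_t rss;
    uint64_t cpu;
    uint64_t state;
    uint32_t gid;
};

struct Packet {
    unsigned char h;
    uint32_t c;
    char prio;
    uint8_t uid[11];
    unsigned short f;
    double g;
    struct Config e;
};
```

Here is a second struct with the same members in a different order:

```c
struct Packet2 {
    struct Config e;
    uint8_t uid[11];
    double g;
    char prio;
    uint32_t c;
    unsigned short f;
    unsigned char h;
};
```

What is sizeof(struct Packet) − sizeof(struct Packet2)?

-8

Config: @0: pid [4B, align 4] → 4; +4 pad (align 8); @8: rss [8B, align 8] → 16; @16: cpu [8B, align 8] → 24; @24: state [8B, align 8] → 32; @32: gid [4B, align 4] → 36; +4 tail pad (align 8); size 40, align 8
@0: h [1B, align 1] → 1
+3 pad (align 4)
@4: c [4B, align 4] → 8
@8: prio [1B, align 1] → 9
@9: uid [11B, align 1] → 20
@20: f [2B, align 2] → 22
+2 pad (align 8)
@24: g [8B, align 8] → 32
@32: e [40B, align 8] → 72
size 72, align 8
— Packet2 —
@0: e [40B, align 8] → 40
@40: uid [11B, align 1] → 51
+5 pad (align 8)
@56: g [8B, align 8] → 64
@64: prio [1B, align 1] → 65
+3 pad (align 4)
@68: c [4B, align 4] → 72
@72: f [2B, align 2] → 74
@74: h [1B, align 1] → 75
+5 tail pad (align 8)
size 80, align 8
72 − 80 = -8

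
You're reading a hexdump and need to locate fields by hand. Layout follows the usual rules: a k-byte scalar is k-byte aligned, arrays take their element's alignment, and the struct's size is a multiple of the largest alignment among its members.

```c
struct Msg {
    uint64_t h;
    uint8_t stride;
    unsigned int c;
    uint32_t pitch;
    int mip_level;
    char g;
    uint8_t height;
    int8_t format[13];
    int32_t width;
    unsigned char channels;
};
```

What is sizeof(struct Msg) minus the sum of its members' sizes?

7

0..8  h  (8B, 8-aligned)
8..9  stride  (1B, 1-aligned)
9..12  -- padding (3B)
12..16  c  (4B, 4-aligned)
16..20  pitch  (4B, 4-aligned)
20..24  mip_level  (4B, 4-aligned)
24..25  g  (1B, 1-aligned)
25..26  height  (1B, 1-aligned)
26..39  format  (13B, 1-aligned)
39..40  -- padding (1B)
40..44  width  (4B, 4-aligned)
44..45  channels  (1B, 1-aligned)
45..48  -- tail padding (3B)
sizeof = 48, alignof = 8
data bytes 41, size 48 → padding 7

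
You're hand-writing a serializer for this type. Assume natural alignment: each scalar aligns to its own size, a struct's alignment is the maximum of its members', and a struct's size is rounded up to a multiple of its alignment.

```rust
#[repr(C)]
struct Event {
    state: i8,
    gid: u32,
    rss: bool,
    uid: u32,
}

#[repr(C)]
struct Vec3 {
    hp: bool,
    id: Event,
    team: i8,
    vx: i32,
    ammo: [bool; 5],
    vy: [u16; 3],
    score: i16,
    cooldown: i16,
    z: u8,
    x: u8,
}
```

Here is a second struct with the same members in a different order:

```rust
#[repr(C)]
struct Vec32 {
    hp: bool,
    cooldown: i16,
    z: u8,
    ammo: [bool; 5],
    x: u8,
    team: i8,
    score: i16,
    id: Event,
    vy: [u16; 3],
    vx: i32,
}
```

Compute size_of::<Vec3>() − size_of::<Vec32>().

Event: 0..1  state  (1B, 1-aligned); 1..4  -- padding (3B); 4..8  gid  (4B, 4-aligned); 8..9  rss  (1B, 1-aligned); 9..12  -- padding (3B); 12..16  uid  (4B, 4-aligned); sizeof = 16, alignof = 4
0..1  hp  (1B, 1-aligned)
1..4  -- padding (3B)
4..20  id  (16B, 4-aligned)
20..21  team  (1B, 1-aligned)
21..24  -- padding (3B)
24..28  vx  (4B, 4-aligned)
28..33  ammo  (5B, 1-aligned)
33..34  -- padding (1B)
34..40  vy  (6B, 2-aligned)
40..42  score  (2B, 2-aligned)
42..44  cooldown  (2B, 2-aligned)
44..45  z  (1B, 1-aligned)
45..46  x  (1B, 1-aligned)
46..48  -- tail padding (2B)
sizeof = 48, alignof = 4
— Vec32 —
0..1  hp  (1B, 1-aligned)
1..2  -- padding (1B)
2..4  cooldown  (2B, 2-aligned)
4..5  z  (1B, 1-aligned)
5..10  ammo  (5B, 1-aligned)
10..11  x  (1B, 1-aligned)
11..12  team  (1B, 1-aligned)
12..14  score  (2B, 2-aligned)
14..16  -- padding (2B)
16..32  id  (16B, 4-aligned)
32..38  vy  (6B, 2-aligned)
38..40  -- padding (2B)
40..44  vx  (4B, 4-aligned)
sizeof = 44, alignof = 4
48 − 44 = 4

4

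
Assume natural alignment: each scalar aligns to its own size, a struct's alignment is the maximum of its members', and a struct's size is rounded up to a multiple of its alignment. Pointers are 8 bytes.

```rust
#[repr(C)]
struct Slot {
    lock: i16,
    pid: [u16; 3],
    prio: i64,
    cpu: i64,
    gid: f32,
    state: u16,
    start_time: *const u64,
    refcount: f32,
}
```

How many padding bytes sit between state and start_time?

lock at 0 (size 2, align 2) → ends 2
pid at 2 (size 6, align 2) → ends 8
prio at 8 (size 8, align 8) → ends 16
cpu at 16 (size 8, align 8) → ends 24
gid at 24 (size 4, align 4) → ends 28
state at 28 (size 2, align 2) → ends 30
pad 2 to align 8 for start_time
start_time at 32 (size 8, align 8) → ends 40

2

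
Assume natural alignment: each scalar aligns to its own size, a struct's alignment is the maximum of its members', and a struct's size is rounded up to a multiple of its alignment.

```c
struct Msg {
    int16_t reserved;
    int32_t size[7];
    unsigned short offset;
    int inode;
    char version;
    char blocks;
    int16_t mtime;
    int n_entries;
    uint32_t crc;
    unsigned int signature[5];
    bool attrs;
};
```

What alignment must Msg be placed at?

member alignments: reserved=2, size=4, offset=2, inode=4, version=1, blocks=1, mtime=2, n_entries=4, crc=4, signature=4, attrs=1
max = 4

4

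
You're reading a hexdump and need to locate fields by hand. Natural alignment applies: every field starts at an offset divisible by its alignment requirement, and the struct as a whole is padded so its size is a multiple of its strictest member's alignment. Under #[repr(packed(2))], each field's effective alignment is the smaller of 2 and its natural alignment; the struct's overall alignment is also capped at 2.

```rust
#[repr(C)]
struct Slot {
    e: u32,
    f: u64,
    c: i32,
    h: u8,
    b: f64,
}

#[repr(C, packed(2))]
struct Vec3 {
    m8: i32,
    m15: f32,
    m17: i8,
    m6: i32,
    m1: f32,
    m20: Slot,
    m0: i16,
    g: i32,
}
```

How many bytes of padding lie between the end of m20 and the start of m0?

Slot: @0: e [4B, align 4] → 4; +4 pad (align 8); @8: f [8B, align 8] → 16; @16: c [4B, align 4] → 20; @20: h [1B, align 1] → 21; +3 pad (align 8); @24: b [8B, align 8] → 32; size 32, align 8
@0: m8 [4B, align 2] → 4
@4: m15 [4B, align 2] → 8
@8: m17 [1B, align 1] → 9
+1 pad (align 2)
@10: m6 [4B, align 2] → 14
@14: m1 [4B, align 2] → 18
@18: m20 [32B, align 2] → 50
@50: m0 [2B, align 2] → 52

0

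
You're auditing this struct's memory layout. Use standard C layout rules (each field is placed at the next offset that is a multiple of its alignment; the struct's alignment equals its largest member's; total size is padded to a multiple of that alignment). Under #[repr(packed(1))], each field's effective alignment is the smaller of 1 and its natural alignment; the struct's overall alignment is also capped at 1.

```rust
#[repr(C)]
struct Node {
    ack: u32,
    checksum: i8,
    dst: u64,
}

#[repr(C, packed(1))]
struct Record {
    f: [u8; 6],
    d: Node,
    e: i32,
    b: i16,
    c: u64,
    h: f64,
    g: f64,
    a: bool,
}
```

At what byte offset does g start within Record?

44

Node: 0..4  ack  (4B, 4-aligned); 4..5  checksum  (1B, 1-aligned); 5..8  -- padding (3B); 8..16  dst  (8B, 8-aligned); sizeof = 16, alignof = 8
0..6  f  (6B, 1-aligned)
6..22  d  (16B, 1-aligned)
22..26  e  (4B, 1-aligned)
26..28  b  (2B, 1-aligned)
28..36  c  (8B, 1-aligned)
36..44  h  (8B, 1-aligned)
44..52  g  (8B, 1-aligned)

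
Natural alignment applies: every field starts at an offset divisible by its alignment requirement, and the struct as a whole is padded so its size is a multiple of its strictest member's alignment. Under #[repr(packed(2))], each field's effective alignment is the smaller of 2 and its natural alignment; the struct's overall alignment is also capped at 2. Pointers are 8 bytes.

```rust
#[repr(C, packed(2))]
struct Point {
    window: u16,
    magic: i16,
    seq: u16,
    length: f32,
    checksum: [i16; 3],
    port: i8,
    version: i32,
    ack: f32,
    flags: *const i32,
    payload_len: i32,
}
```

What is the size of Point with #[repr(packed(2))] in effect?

38

window at 0 (size 2, align 2) → ends 2
magic at 2 (size 2, align 2) → ends 4
seq at 4 (size 2, align 2) → ends 6
length at 6 (size 4, align 2) → ends 10
checksum at 10 (size 6, align 2) → ends 16
port at 16 (size 1, align 1) → ends 17
pad 1 to align 2 for version
version at 18 (size 4, align 2) → ends 22
ack at 22 (size 4, align 2) → ends 26
flags at 26 (size 8, align 2) → ends 34
payload_len at 34 (size 4, align 2) → ends 38
total 38 bytes, alignment 2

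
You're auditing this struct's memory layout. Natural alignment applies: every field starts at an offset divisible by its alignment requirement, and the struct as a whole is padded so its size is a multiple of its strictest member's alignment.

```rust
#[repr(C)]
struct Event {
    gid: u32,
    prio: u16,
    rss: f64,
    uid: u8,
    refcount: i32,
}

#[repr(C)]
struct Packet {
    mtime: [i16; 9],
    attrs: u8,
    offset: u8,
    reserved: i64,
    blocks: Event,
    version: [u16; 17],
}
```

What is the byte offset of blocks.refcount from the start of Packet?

Event: gid at 0 (size 4, align 4) → ends 4; prio at 4 (size 2, align 2) → ends 6; pad 2 to align 8 for rss; rss at 8 (size 8, align 8) → ends 16; uid at 16 (size 1, align 1) → ends 17; pad 3 to align 4 for refcount; refcount at 20 (size 4, align 4) → ends 24; total 24 bytes, alignment 8
mtime at 0 (size 18, align 2) → ends 18
attrs at 18 (size 1, align 1) → ends 19
offset at 19 (size 1, align 1) → ends 20
pad 4 to align 8 for reserved
reserved at 24 (size 8, align 8) → ends 32
blocks at 32 (size 24, align 8) → ends 56
within Event: refcount at 20
32 + 20 = 52

52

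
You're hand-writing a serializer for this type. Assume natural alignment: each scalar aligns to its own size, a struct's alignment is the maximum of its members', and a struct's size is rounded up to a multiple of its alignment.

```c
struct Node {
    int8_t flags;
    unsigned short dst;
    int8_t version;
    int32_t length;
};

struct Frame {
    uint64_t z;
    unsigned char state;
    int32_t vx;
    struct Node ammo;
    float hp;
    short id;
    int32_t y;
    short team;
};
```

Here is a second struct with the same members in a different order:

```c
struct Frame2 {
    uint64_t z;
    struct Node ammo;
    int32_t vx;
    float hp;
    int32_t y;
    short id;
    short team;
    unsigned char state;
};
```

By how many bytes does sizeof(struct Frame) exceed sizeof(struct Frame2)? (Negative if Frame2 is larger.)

Node: 0..1  flags  (1B, 1-aligned); 1..2  -- padding (1B); 2..4  dst  (2B, 2-aligned); 4..5  version  (1B, 1-aligned); 5..8  -- padding (3B); 8..12  length  (4B, 4-aligned); sizeof = 12, alignof = 4
0..8  z  (8B, 8-aligned)
8..9  state  (1B, 1-aligned)
9..12  -- padding (3B)
12..16  vx  (4B, 4-aligned)
16..28  ammo  (12B, 4-aligned)
28..32  hp  (4B, 4-aligned)
32..34  id  (2B, 2-aligned)
34..36  -- padding (2B)
36..40  y  (4B, 4-aligned)
40..42  team  (2B, 2-aligned)
42..48  -- tail padding (6B)
sizeof = 48, alignof = 8
— Frame2 —
0..8  z  (8B, 8-aligned)
8..20  ammo  (12B, 4-aligned)
20..24  vx  (4B, 4-aligned)
24..28  hp  (4B, 4-aligned)
28..32  y  (4B, 4-aligned)
32..34  id  (2B, 2-aligned)
34..36  team  (2B, 2-aligned)
36..37  state  (1B, 1-aligned)
37..40  -- tail padding (3B)
sizeof = 40, alignof = 8
48 − 40 = 8

8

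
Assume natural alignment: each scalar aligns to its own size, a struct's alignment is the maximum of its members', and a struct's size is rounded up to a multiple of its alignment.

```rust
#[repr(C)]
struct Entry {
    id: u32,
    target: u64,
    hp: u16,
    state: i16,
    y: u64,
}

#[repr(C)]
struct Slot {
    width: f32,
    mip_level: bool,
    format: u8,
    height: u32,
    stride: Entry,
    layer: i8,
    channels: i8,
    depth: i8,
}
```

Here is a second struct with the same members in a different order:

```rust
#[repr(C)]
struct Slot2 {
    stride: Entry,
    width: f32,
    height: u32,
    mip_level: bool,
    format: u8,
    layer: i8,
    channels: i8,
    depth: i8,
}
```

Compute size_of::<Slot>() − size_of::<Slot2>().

8

Entry: 0..4  id  (4B, 4-aligned); 4..8  -- padding (4B); 8..16  target  (8B, 8-aligned); 16..18  hp  (2B, 2-aligned); 18..20  state  (2B, 2-aligned); 20..24  -- padding (4B); 24..32  y  (8B, 8-aligned); sizeof = 32, alignof = 8
0..4  width  (4B, 4-aligned)
4..5  mip_level  (1B, 1-aligned)
5..6  format  (1B, 1-aligned)
6..8  -- padding (2B)
8..12  height  (4B, 4-aligned)
12..16  -- padding (4B)
16..48  stride  (32B, 8-aligned)
48..49  layer  (1B, 1-aligned)
49..50  channels  (1B, 1-aligned)
50..51  depth  (1B, 1-aligned)
51..56  -- tail padding (5B)
sizeof = 56, alignof = 8
— Slot2 —
0..32  stride  (32B, 8-aligned)
32..36  width  (4B, 4-aligned)
36..40  height  (4B, 4-aligned)
40..41  mip_level  (1B, 1-aligned)
41..42  format  (1B, 1-aligned)
42..43  layer  (1B, 1-aligned)
43..44  channels  (1B, 1-aligned)
44..45  depth  (1B, 1-aligned)
45..48  -- tail padding (3B)
sizeof = 48, alignof = 8
56 − 48 = 8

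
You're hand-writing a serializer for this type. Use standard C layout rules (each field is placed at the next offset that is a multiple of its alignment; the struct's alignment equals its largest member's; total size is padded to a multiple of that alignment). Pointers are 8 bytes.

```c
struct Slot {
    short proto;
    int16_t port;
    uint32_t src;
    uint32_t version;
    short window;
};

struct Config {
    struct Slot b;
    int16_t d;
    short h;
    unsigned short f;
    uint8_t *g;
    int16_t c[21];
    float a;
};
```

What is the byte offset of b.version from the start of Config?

Slot: @0: proto [2B, align 2] → 2; @2: port [2B, align 2] → 4; @4: src [4B, align 4] → 8; @8: version [4B, align 4] → 12; @12: window [2B, align 2] → 14; +2 tail pad (align 4); size 16, align 4
@0: b [16B, align 4] → 16
within Slot: version at 8
0 + 8 = 8

8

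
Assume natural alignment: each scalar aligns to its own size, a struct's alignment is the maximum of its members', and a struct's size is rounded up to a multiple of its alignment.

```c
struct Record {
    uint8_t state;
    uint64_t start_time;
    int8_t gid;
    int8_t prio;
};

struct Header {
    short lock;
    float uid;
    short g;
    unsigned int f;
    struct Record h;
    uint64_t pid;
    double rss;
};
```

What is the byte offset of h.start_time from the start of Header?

24

Record: state at 0 (size 1, align 1) → ends 1; pad 7 to align 8 for start_time; start_time at 8 (size 8, align 8) → ends 16; gid at 16 (size 1, align 1) → ends 17; prio at 17 (size 1, align 1) → ends 18; tail pad 6 to reach multiple of 8; total 24 bytes, alignment 8
lock at 0 (size 2, align 2) → ends 2
pad 2 to align 4 for uid
uid at 4 (size 4, align 4) → ends 8
g at 8 (size 2, align 2) → ends 10
pad 2 to align 4 for f
f at 12 (size 4, align 4) → ends 16
h at 16 (size 24, align 8) → ends 40
within Record: start_time at 8
16 + 8 = 24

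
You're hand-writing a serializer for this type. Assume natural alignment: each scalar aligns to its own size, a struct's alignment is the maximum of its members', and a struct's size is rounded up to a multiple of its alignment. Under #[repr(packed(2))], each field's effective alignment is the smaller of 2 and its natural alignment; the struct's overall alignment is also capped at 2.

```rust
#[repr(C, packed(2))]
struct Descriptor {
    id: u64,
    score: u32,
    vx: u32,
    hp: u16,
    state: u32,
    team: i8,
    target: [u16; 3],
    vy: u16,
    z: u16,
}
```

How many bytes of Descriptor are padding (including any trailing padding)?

1

id at 0 (size 8, align 2) → ends 8
score at 8 (size 4, align 2) → ends 12
vx at 12 (size 4, align 2) → ends 16
hp at 16 (size 2, align 2) → ends 18
state at 18 (size 4, align 2) → ends 22
team at 22 (size 1, align 1) → ends 23
pad 1 to align 2 for target
target at 24 (size 6, align 2) → ends 30
vy at 30 (size 2, align 2) → ends 32
z at 32 (size 2, align 2) → ends 34
total 34 bytes, alignment 2
data bytes 33, size 34 → padding 1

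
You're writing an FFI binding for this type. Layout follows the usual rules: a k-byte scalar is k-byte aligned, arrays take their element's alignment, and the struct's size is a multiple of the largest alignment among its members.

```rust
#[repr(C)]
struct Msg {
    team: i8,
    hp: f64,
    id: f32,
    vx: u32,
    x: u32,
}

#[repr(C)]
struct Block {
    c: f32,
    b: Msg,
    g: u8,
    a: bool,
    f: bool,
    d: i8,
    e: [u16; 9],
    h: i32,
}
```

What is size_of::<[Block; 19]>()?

1368

Msg: 0..1  team  (1B, 1-aligned); 1..8  -- padding (7B); 8..16  hp  (8B, 8-aligned); 16..20  id  (4B, 4-aligned); 20..24  vx  (4B, 4-aligned); 24..28  x  (4B, 4-aligned); 28..32  -- tail padding (4B); sizeof = 32, alignof = 8
0..4  c  (4B, 4-aligned)
4..8  -- padding (4B)
8..40  b  (32B, 8-aligned)
40..41  g  (1B, 1-aligned)
41..42  a  (1B, 1-aligned)
42..43  f  (1B, 1-aligned)
43..44  d  (1B, 1-aligned)
44..62  e  (18B, 2-aligned)
62..64  -- padding (2B)
64..68  h  (4B, 4-aligned)
68..72  -- tail padding (4B)
sizeof = 72, alignof = 8
array of 19: 19 × 72 = 1368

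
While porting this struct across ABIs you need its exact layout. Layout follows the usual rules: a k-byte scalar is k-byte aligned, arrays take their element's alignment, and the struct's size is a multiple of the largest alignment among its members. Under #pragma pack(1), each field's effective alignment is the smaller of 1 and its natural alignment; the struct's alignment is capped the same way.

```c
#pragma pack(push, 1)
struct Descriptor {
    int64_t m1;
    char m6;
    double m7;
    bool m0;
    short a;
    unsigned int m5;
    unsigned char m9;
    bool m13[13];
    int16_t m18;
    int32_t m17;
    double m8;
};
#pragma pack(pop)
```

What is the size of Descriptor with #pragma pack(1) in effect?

0..8  m1  (8B, 1-aligned)
8..9  m6  (1B, 1-aligned)
9..17  m7  (8B, 1-aligned)
17..18  m0  (1B, 1-aligned)
18..20  a  (2B, 1-aligned)
20..24  m5  (4B, 1-aligned)
24..25  m9  (1B, 1-aligned)
25..38  m13  (13B, 1-aligned)
38..40  m18  (2B, 1-aligned)
40..44  m17  (4B, 1-aligned)
44..52  m8  (8B, 1-aligned)
sizeof = 52, alignof = 1

52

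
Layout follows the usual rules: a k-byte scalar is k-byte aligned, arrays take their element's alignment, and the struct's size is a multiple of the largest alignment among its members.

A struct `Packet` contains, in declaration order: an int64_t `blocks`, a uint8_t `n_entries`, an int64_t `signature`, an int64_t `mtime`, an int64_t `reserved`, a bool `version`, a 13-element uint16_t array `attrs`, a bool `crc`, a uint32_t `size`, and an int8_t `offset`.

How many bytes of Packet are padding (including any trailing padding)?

14

0..8  blocks  (8B, 8-aligned)
8..9  n_entries  (1B, 1-aligned)
9..16  -- padding (7B)
16..24  signature  (8B, 8-aligned)
24..32  mtime  (8B, 8-aligned)
32..40  reserved  (8B, 8-aligned)
40..41  version  (1B, 1-aligned)
41..42  -- padding (1B)
42..68  attrs  (26B, 2-aligned)
68..69  crc  (1B, 1-aligned)
69..72  -- padding (3B)
72..76  size  (4B, 4-aligned)
76..77  offset  (1B, 1-aligned)
77..80  -- tail padding (3B)
sizeof = 80, alignof = 8
data bytes 66, size 80 → padding 14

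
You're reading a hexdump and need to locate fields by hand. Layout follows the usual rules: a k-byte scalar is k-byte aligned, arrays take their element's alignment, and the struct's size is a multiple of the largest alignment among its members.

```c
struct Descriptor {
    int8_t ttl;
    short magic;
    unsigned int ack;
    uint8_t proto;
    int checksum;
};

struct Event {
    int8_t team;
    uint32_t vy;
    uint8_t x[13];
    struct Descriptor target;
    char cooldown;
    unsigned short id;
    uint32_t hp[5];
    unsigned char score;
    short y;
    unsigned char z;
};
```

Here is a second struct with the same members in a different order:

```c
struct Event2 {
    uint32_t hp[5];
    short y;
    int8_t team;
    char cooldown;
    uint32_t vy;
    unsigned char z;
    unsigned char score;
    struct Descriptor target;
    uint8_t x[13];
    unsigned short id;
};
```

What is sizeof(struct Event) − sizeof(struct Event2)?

Descriptor: ttl at 0 (size 1, align 1) → ends 1; pad 1 to align 2 for magic; magic at 2 (size 2, align 2) → ends 4; ack at 4 (size 4, align 4) → ends 8; proto at 8 (size 1, align 1) → ends 9; pad 3 to align 4 for checksum; checksum at 12 (size 4, align 4) → ends 16; total 16 bytes, alignment 4
team at 0 (size 1, align 1) → ends 1
pad 3 to align 4 for vy
vy at 4 (size 4, align 4) → ends 8
x at 8 (size 13, align 1) → ends 21
pad 3 to align 4 for target
target at 24 (size 16, align 4) → ends 40
cooldown at 40 (size 1, align 1) → ends 41
pad 1 to align 2 for id
id at 42 (size 2, align 2) → ends 44
hp at 44 (size 20, align 4) → ends 64
score at 64 (size 1, align 1) → ends 65
pad 1 to align 2 for y
y at 66 (size 2, align 2) → ends 68
z at 68 (size 1, align 1) → ends 69
tail pad 3 to reach multiple of 4
total 72 bytes, alignment 4
— Event2 —
hp at 0 (size 20, align 4) → ends 20
y at 20 (size 2, align 2) → ends 22
team at 22 (size 1, align 1) → ends 23
cooldown at 23 (size 1, align 1) → ends 24
vy at 24 (size 4, align 4) → ends 28
z at 28 (size 1, align 1) → ends 29
score at 29 (size 1, align 1) → ends 30
pad 2 to align 4 for target
target at 32 (size 16, align 4) → ends 48
x at 48 (size 13, align 1) → ends 61
pad 1 to align 2 for id
id at 62 (size 2, align 2) → ends 64
total 64 bytes, alignment 4
72 − 64 = 8

8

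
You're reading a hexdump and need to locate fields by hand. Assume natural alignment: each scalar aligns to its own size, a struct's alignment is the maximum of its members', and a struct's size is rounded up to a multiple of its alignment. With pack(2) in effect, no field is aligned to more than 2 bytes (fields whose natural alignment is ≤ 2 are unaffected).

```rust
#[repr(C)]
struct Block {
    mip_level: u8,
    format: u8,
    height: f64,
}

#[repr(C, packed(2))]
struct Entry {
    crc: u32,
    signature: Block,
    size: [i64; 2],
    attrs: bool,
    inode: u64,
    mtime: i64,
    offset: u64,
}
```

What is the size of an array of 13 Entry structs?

Block: 0..1  mip_level  (1B, 1-aligned); 1..2  format  (1B, 1-aligned); 2..8  -- padding (6B); 8..16  height  (8B, 8-aligned); sizeof = 16, alignof = 8
0..4  crc  (4B, 2-aligned)
4..20  signature  (16B, 2-aligned)
20..36  size  (16B, 2-aligned)
36..37  attrs  (1B, 1-aligned)
37..38  -- padding (1B)
38..46  inode  (8B, 2-aligned)
46..54  mtime  (8B, 2-aligned)
54..62  offset  (8B, 2-aligned)
sizeof = 62, alignof = 2
array of 13: 13 × 62 = 806

806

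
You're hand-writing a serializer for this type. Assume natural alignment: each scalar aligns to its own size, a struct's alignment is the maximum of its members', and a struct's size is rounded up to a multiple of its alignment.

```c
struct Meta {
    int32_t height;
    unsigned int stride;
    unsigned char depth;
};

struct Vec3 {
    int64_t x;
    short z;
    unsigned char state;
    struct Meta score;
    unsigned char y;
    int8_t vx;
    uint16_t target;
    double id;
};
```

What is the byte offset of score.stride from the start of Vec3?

16

Meta: height at 0 (size 4, align 4) → ends 4; stride at 4 (size 4, align 4) → ends 8; depth at 8 (size 1, align 1) → ends 9; tail pad 3 to reach multiple of 4; total 12 bytes, alignment 4
x at 0 (size 8, align 8) → ends 8
z at 8 (size 2, align 2) → ends 10
state at 10 (size 1, align 1) → ends 11
pad 1 to align 4 for score
score at 12 (size 12, align 4) → ends 24
within Meta: stride at 4
12 + 4 = 16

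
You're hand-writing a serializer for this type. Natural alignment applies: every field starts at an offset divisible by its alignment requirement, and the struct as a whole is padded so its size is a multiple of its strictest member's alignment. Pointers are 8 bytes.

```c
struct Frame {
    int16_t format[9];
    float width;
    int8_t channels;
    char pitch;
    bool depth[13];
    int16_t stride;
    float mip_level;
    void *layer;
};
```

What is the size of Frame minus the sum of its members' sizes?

5

@0: format [18B, align 2] → 18
+2 pad (align 4)
@20: width [4B, align 4] → 24
@24: channels [1B, align 1] → 25
@25: pitch [1B, align 1] → 26
@26: depth [13B, align 1] → 39
+1 pad (align 2)
@40: stride [2B, align 2] → 42
+2 pad (align 4)
@44: mip_level [4B, align 4] → 48
@48: layer [8B, align 8] → 56
size 56, align 8
data bytes 51, size 56 → padding 5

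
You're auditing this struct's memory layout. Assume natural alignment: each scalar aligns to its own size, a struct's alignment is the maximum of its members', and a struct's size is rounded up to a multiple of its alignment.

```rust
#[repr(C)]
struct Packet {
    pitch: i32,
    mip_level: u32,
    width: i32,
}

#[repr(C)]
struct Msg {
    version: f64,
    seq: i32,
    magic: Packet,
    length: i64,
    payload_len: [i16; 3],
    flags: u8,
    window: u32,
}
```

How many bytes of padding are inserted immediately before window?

Packet: 0..4  pitch  (4B, 4-aligned); 4..8  mip_level  (4B, 4-aligned); 8..12  width  (4B, 4-aligned); sizeof = 12, alignof = 4
0..8  version  (8B, 8-aligned)
8..12  seq  (4B, 4-aligned)
12..24  magic  (12B, 4-aligned)
24..32  length  (8B, 8-aligned)
32..38  payload_len  (6B, 2-aligned)
38..39  flags  (1B, 1-aligned)
39..40  -- padding (1B)
40..44  window  (4B, 4-aligned)

1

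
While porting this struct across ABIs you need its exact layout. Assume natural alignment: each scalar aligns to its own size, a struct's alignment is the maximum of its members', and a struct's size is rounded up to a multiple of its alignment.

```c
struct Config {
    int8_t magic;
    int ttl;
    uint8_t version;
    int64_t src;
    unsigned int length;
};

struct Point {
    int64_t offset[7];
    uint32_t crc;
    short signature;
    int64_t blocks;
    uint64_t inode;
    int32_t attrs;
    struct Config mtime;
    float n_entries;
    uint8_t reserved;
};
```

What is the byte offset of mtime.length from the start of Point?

Config: magic at 0 (size 1, align 1) → ends 1; pad 3 to align 4 for ttl; ttl at 4 (size 4, align 4) → ends 8; version at 8 (size 1, align 1) → ends 9; pad 7 to align 8 for src; src at 16 (size 8, align 8) → ends 24; length at 24 (size 4, align 4) → ends 28; tail pad 4 to reach multiple of 8; total 32 bytes, alignment 8
offset at 0 (size 56, align 8) → ends 56
crc at 56 (size 4, align 4) → ends 60
signature at 60 (size 2, align 2) → ends 62
pad 2 to align 8 for blocks
blocks at 64 (size 8, align 8) → ends 72
inode at 72 (size 8, align 8) → ends 80
attrs at 80 (size 4, align 4) → ends 84
pad 4 to align 8 for mtime
mtime at 88 (size 32, align 8) → ends 120
within Config: length at 24
88 + 24 = 112

112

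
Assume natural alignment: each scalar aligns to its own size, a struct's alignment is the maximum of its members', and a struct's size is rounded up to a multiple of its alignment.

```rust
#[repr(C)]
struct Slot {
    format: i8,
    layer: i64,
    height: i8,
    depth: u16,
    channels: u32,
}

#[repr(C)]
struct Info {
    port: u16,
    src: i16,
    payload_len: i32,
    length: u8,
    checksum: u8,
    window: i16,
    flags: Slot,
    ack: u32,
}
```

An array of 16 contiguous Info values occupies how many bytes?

Slot: 0..1  format  (1B, 1-aligned); 1..8  -- padding (7B); 8..16  layer  (8B, 8-aligned); 16..17  height  (1B, 1-aligned); 17..18  -- padding (1B); 18..20  depth  (2B, 2-aligned); 20..24  channels  (4B, 4-aligned); sizeof = 24, alignof = 8
0..2  port  (2B, 2-aligned)
2..4  src  (2B, 2-aligned)
4..8  payload_len  (4B, 4-aligned)
8..9  length  (1B, 1-aligned)
9..10  checksum  (1B, 1-aligned)
10..12  window  (2B, 2-aligned)
12..16  -- padding (4B)
16..40  flags  (24B, 8-aligned)
40..44  ack  (4B, 4-aligned)
44..48  -- tail padding (4B)
sizeof = 48, alignof = 8
array of 16: 16 × 48 = 768

768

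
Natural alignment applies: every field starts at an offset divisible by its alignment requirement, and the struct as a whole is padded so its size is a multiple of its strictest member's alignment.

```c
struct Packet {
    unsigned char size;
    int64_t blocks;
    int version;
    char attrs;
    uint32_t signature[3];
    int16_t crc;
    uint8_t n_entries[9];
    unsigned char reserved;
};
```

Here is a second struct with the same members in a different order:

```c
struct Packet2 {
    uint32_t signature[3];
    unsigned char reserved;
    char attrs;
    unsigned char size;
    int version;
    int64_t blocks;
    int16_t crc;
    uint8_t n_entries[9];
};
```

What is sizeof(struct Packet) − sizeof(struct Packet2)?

@0: size [1B, align 1] → 1
+7 pad (align 8)
@8: blocks [8B, align 8] → 16
@16: version [4B, align 4] → 20
@20: attrs [1B, align 1] → 21
+3 pad (align 4)
@24: signature [12B, align 4] → 36
@36: crc [2B, align 2] → 38
@38: n_entries [9B, align 1] → 47
@47: reserved [1B, align 1] → 48
size 48, align 8
— Packet2 —
@0: signature [12B, align 4] → 12
@12: reserved [1B, align 1] → 13
@13: attrs [1B, align 1] → 14
@14: size [1B, align 1] → 15
+1 pad (align 4)
@16: version [4B, align 4] → 20
+4 pad (align 8)
@24: blocks [8B, align 8] → 32
@32: crc [2B, align 2] → 34
@34: n_entries [9B, align 1] → 43
+5 tail pad (align 8)
size 48, align 8
48 − 48 = 0

0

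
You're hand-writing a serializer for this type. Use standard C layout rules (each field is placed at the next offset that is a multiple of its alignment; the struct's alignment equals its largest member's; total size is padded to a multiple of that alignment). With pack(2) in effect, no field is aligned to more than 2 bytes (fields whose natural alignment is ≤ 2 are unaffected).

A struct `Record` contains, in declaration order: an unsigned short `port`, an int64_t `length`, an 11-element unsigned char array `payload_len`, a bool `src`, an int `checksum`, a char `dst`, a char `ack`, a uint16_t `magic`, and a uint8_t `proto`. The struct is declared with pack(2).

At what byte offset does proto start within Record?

0..2  port  (2B, 2-aligned)
2..10  length  (8B, 2-aligned)
10..21  payload_len  (11B, 1-aligned)
21..22  src  (1B, 1-aligned)
22..26  checksum  (4B, 2-aligned)
26..27  dst  (1B, 1-aligned)
27..28  ack  (1B, 1-aligned)
28..30  magic  (2B, 2-aligned)
30..31  proto  (1B, 1-aligned)

30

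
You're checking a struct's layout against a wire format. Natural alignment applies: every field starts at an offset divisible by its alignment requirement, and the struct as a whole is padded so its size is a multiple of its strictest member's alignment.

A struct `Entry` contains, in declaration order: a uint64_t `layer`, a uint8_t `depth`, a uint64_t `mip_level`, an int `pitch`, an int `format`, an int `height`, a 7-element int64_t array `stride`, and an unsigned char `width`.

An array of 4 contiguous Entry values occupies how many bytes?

416

layer at 0 (size 8, align 8) → ends 8
depth at 8 (size 1, align 1) → ends 9
pad 7 to align 8 for mip_level
mip_level at 16 (size 8, align 8) → ends 24
pitch at 24 (size 4, align 4) → ends 28
format at 28 (size 4, align 4) → ends 32
height at 32 (size 4, align 4) → ends 36
pad 4 to align 8 for stride
stride at 40 (size 56, align 8) → ends 96
width at 96 (size 1, align 1) → ends 97
tail pad 7 to reach multiple of 8
total 104 bytes, alignment 8
array of 4: 4 × 104 = 416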